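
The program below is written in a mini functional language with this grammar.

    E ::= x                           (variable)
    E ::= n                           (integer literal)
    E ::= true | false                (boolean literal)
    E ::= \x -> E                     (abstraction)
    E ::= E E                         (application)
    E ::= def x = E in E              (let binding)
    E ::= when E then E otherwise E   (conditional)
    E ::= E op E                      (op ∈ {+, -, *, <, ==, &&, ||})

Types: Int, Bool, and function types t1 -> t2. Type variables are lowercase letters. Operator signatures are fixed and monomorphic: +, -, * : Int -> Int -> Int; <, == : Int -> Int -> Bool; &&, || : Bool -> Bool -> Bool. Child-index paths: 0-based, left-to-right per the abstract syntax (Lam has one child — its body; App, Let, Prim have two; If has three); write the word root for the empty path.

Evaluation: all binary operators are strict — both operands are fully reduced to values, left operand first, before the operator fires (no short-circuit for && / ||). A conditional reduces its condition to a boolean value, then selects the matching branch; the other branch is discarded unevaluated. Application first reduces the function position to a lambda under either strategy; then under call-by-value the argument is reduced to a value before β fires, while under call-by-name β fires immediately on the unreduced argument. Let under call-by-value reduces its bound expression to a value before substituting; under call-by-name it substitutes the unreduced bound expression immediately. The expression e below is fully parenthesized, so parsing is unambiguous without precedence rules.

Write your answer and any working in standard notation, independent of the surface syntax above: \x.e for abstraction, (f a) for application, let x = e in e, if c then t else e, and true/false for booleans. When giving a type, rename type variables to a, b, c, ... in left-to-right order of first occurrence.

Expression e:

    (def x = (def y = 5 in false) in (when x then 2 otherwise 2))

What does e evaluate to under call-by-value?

Trace:
step 0: (let x = (let y = 5 in false) in (if x then 2 else 2))
step 1: [let@0] (let x = false in (if x then 2 else 2))
step 2: [let@root] (if false then 2 else 2)
step 3: [if@root] 2

Answer: 2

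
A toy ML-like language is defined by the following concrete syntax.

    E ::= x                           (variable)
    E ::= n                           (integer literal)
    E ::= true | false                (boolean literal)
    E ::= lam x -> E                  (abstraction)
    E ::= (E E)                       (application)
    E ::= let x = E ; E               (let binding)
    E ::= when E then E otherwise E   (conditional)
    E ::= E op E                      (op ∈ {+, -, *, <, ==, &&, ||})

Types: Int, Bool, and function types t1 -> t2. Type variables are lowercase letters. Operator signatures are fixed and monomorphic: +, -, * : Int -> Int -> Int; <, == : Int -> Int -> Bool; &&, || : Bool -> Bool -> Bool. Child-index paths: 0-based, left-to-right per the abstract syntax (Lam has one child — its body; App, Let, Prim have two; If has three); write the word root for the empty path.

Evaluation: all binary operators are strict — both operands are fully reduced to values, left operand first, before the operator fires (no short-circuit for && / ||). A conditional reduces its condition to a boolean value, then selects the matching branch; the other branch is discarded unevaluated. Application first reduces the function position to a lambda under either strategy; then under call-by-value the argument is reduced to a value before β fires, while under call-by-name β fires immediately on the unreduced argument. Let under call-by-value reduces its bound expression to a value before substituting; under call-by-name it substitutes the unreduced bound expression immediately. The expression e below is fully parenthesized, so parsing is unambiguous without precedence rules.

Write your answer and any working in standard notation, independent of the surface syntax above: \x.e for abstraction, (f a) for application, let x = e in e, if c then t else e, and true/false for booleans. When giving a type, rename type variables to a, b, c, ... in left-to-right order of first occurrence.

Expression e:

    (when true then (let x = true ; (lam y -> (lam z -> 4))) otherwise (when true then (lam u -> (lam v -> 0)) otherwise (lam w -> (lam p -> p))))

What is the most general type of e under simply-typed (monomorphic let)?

Trace:
  unify Bool ~ Bool
let x : Bool
\z._ : b -> Int
\y._ : a -> b -> Int
  unify Bool ~ Bool
\v._ : d -> Int
\u._ : c -> d -> Int
p : f
\p._ : f -> f
\w._ : e -> f -> f
  unify c -> d -> Int ~ e -> f -> f
  unify c ~ e
  unify d -> Int ~ f -> f
  unify d ~ f
  unify Int ~ f
  unify a -> b -> Int ~ e -> Int -> Int
  unify a ~ e
  unify b -> Int ~ Int -> Int
  unify b ~ Int
  unify Int ~ Int

Answer: a -> Int -> Int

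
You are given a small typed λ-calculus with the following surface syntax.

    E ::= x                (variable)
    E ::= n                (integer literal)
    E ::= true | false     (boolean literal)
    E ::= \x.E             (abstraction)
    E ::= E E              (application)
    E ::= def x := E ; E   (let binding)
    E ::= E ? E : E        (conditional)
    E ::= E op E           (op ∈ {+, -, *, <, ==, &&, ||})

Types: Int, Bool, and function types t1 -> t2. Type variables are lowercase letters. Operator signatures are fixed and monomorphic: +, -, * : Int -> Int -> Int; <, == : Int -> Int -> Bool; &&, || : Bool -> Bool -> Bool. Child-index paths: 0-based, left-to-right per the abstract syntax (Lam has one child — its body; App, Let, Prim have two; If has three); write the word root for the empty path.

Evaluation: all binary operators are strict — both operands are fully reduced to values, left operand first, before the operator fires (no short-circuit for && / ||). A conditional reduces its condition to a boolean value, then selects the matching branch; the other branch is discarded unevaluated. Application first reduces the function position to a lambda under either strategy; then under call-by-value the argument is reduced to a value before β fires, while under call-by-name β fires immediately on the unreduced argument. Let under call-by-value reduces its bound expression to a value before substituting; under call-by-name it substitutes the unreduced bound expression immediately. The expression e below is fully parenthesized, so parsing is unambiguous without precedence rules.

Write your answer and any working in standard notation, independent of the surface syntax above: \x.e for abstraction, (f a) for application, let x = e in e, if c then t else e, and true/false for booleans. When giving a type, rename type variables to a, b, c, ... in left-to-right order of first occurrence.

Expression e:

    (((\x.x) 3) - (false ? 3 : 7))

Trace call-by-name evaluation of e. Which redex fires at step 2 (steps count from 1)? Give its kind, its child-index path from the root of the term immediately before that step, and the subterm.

Answer: if at 1 : (if false then 3 else 7)

Working:
step 0: (((\x.x) 3) - (if false then 3 else 7))
step 1: [beta@0] (3 - (if false then 3 else 7))
step 2: [if@1] (3 - 7)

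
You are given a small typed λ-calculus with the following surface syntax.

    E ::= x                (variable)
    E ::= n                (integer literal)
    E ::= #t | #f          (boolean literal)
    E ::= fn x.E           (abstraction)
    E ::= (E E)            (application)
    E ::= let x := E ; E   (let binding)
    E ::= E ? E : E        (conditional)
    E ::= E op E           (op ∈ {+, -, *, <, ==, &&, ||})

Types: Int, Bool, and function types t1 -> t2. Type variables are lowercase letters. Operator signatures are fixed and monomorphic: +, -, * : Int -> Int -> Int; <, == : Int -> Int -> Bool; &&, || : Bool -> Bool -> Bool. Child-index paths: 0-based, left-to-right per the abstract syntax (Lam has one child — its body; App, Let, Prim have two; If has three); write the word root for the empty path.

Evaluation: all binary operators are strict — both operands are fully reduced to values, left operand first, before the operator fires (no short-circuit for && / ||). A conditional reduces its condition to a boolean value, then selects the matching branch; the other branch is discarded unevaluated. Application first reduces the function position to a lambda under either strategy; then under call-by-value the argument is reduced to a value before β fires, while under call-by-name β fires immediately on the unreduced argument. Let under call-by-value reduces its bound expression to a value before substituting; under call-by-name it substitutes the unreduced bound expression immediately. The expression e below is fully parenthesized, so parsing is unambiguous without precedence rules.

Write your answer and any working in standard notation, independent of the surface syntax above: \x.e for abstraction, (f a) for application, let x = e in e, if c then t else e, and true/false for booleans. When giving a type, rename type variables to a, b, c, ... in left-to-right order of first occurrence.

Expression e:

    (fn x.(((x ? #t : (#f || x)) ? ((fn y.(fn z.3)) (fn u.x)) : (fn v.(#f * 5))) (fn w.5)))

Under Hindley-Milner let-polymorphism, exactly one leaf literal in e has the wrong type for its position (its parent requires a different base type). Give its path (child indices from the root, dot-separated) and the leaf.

Answer: 0.0.2.0.0 : false

Derivation:
x : a
  unify a ~ Bool
  unify Bool ~ Bool
x : Bool
  unify Bool ~ Bool
  unify Bool ~ Bool
  unify Bool ~ Bool
\z._ : c -> Int
\y._ : b -> c -> Int
x : Bool
\u._ : d -> Bool
  unify b -> c -> Int ~ (d -> Bool) -> e
  unify b ~ d -> Bool
  unify c -> Int ~ e
_ _ : c -> Int
  unify Bool ~ Int
  FAIL: mismatch Bool ~ Int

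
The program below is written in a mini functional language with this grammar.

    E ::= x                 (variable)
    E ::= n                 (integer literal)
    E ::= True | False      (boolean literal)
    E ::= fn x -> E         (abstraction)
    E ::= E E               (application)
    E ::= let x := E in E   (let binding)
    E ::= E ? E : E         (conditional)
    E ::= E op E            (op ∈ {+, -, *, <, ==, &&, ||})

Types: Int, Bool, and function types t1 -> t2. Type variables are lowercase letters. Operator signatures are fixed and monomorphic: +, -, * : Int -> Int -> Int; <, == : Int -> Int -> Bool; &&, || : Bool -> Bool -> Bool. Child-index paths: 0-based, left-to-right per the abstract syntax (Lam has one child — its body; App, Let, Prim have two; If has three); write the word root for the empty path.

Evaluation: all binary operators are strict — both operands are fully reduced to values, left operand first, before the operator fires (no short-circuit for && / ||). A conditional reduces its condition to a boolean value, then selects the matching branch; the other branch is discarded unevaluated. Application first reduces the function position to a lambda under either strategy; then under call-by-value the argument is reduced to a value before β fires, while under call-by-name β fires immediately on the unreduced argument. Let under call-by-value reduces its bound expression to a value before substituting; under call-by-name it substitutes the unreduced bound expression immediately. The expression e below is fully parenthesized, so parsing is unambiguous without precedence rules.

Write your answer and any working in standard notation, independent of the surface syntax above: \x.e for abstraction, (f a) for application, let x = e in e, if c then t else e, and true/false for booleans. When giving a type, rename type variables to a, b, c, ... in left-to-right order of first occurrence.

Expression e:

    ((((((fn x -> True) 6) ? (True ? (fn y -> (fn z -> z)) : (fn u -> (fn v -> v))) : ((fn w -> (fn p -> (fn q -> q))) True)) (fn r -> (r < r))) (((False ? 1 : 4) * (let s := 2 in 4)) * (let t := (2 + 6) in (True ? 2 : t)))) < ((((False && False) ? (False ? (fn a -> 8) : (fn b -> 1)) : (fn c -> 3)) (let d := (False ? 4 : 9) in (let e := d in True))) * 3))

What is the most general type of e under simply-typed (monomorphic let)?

Answer: Bool

Trace:
\x._ : a -> Bool
  unify a -> Bool ~ Int -> b
  unify a ~ Int
  unify Bool ~ b
_ _ : Bool
  unify Bool ~ Bool
  unify Bool ~ Bool
z : d
\z._ : d -> d
\y._ : c -> d -> d
v : f
\v._ : f -> f
\u._ : e -> f -> f
  unify c -> d -> d ~ e -> f -> f
  unify c ~ e
  unify d -> d ~ f -> f
  unify d ~ f
  unify f ~ f
q : i
\q._ : i -> i
\p._ : h -> i -> i
\w._ : g -> h -> i -> i
  unify g -> h -> i -> i ~ Bool -> j
  unify g ~ Bool
  unify h -> i -> i ~ j
_ _ : h -> i -> i
  unify e -> f -> f ~ h -> i -> i
  unify e ~ h
  unify f -> f ~ i -> i
  unify f ~ i
  unify i ~ i
r : k
  unify k ~ Int
r : Int
  unify Int ~ Int
\r._ : Int -> Bool
  unify h -> i -> i ~ (Int -> Bool) -> l
  unify h ~ Int -> Bool
  unify i -> i ~ l
_ _ : i -> i
  unify Bool ~ Bool
  unify Int ~ Int
  unify Int ~ Int
let s : Int
  unify Int ~ Int
  unify Int ~ Int
  unify Int ~ Int
  unify Int ~ Int
let t : Int
  unify Bool ~ Bool
t : Int
  unify Int ~ Int
  unify Int ~ Int
  unify i -> i ~ Int -> m
  unify i ~ Int
  unify Int ~ m
_ _ : Int
  unify Int ~ Int
  unify Bool ~ Bool
  unify Bool ~ Bool
  unify Bool ~ Bool
  unify Bool ~ Bool
\a._ : n -> Int
\b._ : o -> Int
  unify n -> Int ~ o -> Int
  unify n ~ o
  unify Int ~ Int
\c._ : p -> Int
  unify o -> Int ~ p -> Int
  unify o ~ p
  unify Int ~ Int
  unify Bool ~ Bool
  unify Int ~ Int
let d : Int
d : Int
let e : Int
  unify p -> Int ~ Bool -> q
  unify p ~ Bool
  unify Int ~ q
_ _ : Int
  unify Int ~ Int
  unify Int ~ Int
  unify Int ~ Int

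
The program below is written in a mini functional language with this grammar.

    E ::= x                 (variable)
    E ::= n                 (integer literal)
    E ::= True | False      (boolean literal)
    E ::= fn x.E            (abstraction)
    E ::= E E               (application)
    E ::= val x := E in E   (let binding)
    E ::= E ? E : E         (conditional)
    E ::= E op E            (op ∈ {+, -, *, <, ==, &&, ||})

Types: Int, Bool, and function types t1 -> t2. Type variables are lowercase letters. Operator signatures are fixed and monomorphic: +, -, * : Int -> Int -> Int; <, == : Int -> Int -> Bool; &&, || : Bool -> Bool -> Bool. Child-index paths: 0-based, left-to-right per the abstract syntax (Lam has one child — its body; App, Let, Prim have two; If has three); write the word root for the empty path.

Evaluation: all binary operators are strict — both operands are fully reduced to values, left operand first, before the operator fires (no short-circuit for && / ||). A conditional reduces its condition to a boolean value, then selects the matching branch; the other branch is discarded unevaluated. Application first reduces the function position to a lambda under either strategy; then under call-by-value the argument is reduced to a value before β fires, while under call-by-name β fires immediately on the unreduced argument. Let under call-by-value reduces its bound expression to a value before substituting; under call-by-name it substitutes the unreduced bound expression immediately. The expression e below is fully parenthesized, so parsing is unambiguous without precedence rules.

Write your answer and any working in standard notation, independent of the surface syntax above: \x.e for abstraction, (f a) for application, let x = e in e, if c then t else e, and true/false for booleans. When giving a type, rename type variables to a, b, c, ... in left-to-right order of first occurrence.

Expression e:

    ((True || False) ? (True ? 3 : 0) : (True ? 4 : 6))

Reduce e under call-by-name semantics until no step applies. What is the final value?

Answer: 3

Derivation:
step 0: (if (true || false) then (if true then 3 else 0) else (if true then 4 else 6))
step 1: [delta@0] (if true then (if true then 3 else 0) else (if true then 4 else 6))
step 2: [if@root] (if true then 3 else 0)
step 3: [if@root] 3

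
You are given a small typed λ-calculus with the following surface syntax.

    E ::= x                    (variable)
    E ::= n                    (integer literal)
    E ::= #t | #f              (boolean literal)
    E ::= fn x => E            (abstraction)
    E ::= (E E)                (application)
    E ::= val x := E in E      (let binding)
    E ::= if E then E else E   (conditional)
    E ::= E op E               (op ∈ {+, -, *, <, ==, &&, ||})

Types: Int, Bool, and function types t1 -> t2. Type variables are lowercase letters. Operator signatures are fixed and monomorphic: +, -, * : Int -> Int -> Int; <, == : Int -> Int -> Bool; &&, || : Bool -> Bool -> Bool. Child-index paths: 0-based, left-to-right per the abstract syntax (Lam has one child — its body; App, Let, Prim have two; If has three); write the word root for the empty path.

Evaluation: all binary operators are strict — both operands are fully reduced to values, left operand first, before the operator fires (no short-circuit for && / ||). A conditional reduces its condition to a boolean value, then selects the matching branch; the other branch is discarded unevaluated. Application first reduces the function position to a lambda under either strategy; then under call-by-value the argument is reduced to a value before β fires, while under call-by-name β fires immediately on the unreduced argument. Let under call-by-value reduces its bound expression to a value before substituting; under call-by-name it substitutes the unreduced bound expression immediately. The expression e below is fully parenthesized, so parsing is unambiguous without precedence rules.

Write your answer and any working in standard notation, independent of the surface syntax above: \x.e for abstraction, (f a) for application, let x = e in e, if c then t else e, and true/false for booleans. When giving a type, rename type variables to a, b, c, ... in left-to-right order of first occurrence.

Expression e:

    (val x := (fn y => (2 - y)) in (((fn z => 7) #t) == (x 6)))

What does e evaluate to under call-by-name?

Working:
step 0: (let x = (\y.(2 - y)) in (((\z.7) true) == (x 6)))
step 1: [let@root] (((\z.7) true) == ((\y.(2 - y)) 6))
step 2: [beta@0] (7 == ((\y.(2 - y)) 6))
step 3: [beta@1] (7 == (2 - 6))
step 4: [delta@1] (7 == -4)
step 5: [delta@root] false

Answer: false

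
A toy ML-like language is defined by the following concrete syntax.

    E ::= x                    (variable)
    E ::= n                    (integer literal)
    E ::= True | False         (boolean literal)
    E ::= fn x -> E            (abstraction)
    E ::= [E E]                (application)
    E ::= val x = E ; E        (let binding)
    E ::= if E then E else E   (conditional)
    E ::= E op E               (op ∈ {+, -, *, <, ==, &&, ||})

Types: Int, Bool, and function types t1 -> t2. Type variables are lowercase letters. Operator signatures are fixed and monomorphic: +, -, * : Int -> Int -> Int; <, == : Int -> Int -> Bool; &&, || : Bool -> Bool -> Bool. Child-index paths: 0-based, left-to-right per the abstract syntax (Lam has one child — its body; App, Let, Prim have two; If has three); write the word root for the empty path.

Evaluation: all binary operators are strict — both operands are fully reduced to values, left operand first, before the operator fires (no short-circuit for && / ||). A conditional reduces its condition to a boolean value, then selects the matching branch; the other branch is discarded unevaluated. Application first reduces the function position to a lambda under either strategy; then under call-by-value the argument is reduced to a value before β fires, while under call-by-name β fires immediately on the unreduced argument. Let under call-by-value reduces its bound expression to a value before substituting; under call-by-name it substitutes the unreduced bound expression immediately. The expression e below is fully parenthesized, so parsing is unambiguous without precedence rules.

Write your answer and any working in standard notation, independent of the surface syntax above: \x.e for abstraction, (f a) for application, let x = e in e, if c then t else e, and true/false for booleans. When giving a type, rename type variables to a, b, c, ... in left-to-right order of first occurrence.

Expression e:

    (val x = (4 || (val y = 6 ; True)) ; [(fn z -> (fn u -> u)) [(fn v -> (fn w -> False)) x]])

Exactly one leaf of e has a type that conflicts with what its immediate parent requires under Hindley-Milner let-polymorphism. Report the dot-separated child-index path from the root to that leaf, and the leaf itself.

Answer: 0.0 : 4

Trace:
  unify Int ~ Bool
  FAIL: mismatch Int ~ Bool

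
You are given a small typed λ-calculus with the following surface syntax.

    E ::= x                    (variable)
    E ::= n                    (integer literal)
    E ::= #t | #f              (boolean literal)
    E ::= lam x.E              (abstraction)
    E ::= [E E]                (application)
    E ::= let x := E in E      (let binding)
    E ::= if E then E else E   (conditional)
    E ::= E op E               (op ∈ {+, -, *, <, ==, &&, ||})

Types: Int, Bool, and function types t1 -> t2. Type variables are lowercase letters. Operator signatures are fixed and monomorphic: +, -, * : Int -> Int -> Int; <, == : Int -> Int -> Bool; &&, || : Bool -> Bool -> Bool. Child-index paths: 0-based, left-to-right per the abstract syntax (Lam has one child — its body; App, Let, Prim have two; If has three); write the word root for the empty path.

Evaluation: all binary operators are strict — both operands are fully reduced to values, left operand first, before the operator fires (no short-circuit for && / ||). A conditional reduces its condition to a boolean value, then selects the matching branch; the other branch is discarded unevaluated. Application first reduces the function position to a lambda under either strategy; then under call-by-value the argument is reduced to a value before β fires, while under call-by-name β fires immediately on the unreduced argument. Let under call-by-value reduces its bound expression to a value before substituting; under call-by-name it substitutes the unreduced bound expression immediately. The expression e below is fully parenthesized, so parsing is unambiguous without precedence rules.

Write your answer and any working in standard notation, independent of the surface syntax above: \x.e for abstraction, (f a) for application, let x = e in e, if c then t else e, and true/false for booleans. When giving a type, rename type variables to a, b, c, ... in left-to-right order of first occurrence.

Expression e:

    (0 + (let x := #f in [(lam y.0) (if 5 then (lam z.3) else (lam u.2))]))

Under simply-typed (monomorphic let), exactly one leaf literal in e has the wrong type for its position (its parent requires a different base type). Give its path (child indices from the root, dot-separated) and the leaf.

Answer: 1.1.1.0 : 5

Derivation:
  unify Int ~ Int
let x : Bool
\y._ : a -> Int
  unify Int ~ Bool
  FAIL: mismatch Int ~ Bool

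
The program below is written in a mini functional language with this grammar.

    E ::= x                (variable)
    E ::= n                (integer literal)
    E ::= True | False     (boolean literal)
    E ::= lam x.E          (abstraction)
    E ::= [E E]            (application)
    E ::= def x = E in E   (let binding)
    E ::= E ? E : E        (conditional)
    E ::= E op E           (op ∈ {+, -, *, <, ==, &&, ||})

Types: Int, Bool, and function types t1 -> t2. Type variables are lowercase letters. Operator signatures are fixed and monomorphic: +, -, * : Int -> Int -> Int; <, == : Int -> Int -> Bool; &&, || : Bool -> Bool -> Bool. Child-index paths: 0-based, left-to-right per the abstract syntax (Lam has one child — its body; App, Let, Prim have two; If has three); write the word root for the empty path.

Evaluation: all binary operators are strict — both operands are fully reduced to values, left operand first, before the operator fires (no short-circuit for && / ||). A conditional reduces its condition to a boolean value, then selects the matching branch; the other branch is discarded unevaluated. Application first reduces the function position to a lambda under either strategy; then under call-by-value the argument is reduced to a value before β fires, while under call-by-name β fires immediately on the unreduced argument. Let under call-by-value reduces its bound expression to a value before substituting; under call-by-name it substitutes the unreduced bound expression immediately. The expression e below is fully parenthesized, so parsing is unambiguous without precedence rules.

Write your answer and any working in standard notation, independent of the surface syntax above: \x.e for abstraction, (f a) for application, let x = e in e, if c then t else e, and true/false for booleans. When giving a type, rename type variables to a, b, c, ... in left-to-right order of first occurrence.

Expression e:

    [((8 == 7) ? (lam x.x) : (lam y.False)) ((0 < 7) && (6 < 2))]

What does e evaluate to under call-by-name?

Answer: false

Working:
step 0: ((if (8 == 7) then (\x.x) else (\y.false)) ((0 < 7) && (6 < 2)))
step 1: [delta@0.0] ((if false then (\x.x) else (\y.false)) ((0 < 7) && (6 < 2)))
step 2: [if@0] ((\y.false) ((0 < 7) && (6 < 2)))
step 3: [beta@root] false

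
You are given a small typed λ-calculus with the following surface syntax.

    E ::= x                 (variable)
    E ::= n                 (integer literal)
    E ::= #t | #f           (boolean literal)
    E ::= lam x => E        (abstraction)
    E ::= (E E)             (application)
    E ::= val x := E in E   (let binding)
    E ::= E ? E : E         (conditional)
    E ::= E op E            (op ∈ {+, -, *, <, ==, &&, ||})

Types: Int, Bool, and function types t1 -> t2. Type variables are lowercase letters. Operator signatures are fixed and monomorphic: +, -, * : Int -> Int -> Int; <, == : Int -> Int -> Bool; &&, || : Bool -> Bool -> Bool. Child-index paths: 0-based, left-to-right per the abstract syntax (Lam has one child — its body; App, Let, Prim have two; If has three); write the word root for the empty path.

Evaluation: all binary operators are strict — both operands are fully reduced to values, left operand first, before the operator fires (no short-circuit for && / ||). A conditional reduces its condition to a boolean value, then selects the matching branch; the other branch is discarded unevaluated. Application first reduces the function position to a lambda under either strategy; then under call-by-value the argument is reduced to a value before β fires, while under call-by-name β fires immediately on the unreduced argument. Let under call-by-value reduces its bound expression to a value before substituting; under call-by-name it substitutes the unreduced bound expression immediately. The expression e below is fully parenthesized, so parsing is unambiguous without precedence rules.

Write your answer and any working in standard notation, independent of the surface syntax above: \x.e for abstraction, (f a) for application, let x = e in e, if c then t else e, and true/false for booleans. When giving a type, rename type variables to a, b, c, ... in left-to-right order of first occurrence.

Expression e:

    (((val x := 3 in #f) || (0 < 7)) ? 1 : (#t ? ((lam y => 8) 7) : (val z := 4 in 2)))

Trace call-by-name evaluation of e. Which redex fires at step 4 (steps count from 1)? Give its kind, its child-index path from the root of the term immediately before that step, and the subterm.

Derivation:
step 0: (if ((let x = 3 in false) || (0 < 7)) then 1 else (if true then ((\y.8) 7) else (let z = 4 in 2)))
step 1: [let@0.0] (if (false || (0 < 7)) then 1 else (if true then ((\y.8) 7) else (let z = 4 in 2)))
step 2: [delta@0.1] (if (false || true) then 1 else (if true then ((\y.8) 7) else (let z = 4 in 2)))
step 3: [delta@0] (if true then 1 else (if true then ((\y.8) 7) else (let z = 4 in 2)))
step 4: [if@root] 1

Answer: if at root : (if true then 1 else (if true then ((\y.8) 7) else (let z = 4 in 2)))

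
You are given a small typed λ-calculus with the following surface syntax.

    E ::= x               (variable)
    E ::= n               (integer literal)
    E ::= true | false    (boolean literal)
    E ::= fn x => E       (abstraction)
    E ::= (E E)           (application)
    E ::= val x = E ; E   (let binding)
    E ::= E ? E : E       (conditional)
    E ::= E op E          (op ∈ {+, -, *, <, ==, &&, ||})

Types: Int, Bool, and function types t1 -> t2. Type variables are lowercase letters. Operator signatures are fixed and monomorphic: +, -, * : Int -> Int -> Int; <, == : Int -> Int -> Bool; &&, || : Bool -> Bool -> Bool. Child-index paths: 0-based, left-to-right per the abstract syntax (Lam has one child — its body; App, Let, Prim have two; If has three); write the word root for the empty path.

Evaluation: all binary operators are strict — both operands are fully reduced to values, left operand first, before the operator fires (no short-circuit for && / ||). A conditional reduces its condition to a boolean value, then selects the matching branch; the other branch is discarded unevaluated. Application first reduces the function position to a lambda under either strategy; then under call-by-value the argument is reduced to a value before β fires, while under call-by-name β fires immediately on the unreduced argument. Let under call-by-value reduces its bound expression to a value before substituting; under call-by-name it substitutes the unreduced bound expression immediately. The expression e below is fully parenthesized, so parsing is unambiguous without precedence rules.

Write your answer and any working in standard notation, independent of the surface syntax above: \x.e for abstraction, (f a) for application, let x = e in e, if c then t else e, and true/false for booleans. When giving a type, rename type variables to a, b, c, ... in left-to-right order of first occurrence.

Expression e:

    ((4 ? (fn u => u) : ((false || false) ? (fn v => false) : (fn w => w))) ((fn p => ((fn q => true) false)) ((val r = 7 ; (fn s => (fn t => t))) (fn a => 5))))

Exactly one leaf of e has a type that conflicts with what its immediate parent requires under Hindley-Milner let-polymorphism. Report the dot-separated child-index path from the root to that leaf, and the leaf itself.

Working:
  unify Int ~ Bool
  FAIL: mismatch Int ~ Bool

Answer: 0.0 : 4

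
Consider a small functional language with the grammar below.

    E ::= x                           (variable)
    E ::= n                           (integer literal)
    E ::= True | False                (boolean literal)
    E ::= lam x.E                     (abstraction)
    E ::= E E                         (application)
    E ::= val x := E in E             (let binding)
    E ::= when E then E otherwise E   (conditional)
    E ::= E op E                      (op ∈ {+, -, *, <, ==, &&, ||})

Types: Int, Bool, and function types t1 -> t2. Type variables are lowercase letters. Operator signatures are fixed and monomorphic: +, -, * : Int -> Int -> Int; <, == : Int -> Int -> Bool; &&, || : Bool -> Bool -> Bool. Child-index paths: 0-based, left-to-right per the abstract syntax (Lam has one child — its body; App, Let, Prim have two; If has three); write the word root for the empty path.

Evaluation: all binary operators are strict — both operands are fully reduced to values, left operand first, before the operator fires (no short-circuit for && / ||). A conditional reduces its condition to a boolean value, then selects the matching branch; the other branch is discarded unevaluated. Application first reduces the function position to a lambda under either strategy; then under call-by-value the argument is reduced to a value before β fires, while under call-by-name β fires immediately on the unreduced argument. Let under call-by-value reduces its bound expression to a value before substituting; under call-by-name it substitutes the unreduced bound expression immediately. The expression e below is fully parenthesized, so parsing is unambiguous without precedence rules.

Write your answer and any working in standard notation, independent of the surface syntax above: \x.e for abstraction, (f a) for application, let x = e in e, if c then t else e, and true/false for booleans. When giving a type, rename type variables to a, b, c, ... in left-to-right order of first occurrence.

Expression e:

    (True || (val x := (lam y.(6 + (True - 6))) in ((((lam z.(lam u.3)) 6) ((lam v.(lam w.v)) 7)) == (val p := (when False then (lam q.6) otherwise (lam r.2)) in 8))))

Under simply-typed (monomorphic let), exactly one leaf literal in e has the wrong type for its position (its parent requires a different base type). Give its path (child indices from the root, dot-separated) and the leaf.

Derivation:
  unify Bool ~ Bool
  unify Int ~ Int
  unify Bool ~ Int
  FAIL: mismatch Bool ~ Int

Answer: 1.0.0.1.0 : true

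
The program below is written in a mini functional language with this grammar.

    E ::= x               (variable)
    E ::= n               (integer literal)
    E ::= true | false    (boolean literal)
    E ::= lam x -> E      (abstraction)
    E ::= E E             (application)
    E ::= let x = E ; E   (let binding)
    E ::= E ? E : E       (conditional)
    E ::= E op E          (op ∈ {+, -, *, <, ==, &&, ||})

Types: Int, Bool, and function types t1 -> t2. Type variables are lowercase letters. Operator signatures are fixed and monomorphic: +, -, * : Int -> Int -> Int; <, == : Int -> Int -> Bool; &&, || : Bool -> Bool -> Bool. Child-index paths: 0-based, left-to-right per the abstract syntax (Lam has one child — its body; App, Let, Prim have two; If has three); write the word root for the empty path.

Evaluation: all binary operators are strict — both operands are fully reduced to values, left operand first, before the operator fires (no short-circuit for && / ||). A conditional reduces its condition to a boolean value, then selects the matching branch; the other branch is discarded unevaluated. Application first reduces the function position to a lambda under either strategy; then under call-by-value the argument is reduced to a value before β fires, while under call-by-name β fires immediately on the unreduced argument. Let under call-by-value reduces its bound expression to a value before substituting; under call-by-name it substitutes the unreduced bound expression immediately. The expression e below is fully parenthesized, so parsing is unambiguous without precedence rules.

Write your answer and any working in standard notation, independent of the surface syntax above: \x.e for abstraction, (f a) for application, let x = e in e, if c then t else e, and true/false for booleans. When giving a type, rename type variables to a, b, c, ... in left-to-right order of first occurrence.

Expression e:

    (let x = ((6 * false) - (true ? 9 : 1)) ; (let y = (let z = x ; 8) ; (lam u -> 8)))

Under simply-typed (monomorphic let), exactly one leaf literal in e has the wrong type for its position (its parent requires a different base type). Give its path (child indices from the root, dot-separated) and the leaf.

Working:
  unify Int ~ Int
  unify Bool ~ Int
  FAIL: mismatch Bool ~ Int

Answer: 0.0.1 : false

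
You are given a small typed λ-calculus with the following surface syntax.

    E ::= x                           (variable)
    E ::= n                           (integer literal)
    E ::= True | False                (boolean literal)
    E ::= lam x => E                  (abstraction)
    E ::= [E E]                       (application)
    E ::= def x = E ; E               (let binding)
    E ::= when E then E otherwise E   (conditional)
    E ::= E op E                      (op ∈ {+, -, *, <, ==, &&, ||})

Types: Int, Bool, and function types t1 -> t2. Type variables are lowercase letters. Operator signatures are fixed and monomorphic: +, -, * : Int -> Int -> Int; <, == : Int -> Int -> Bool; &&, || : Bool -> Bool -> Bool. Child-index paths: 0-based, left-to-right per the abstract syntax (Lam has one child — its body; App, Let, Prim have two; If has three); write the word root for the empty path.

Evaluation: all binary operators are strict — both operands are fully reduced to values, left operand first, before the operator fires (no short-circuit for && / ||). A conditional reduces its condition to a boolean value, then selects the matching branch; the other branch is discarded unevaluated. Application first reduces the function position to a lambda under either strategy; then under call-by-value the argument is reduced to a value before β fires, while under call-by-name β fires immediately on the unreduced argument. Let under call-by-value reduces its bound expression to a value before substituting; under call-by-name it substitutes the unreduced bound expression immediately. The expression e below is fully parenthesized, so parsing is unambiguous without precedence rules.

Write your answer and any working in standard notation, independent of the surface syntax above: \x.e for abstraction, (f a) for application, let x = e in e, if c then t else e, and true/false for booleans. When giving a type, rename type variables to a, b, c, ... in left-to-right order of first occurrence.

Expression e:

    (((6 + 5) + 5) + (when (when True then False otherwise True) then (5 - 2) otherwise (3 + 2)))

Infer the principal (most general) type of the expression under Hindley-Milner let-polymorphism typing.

Working:
  unify Int ~ Int
  unify Int ~ Int
  unify Int ~ Int
  unify Int ~ Int
  unify Int ~ Int
  unify Bool ~ Bool
  unify Bool ~ Bool
  unify Bool ~ Bool
  unify Int ~ Int
  unify Int ~ Int
  unify Int ~ Int
  unify Int ~ Int
  unify Int ~ Int
  unify Int ~ Int

Answer: Int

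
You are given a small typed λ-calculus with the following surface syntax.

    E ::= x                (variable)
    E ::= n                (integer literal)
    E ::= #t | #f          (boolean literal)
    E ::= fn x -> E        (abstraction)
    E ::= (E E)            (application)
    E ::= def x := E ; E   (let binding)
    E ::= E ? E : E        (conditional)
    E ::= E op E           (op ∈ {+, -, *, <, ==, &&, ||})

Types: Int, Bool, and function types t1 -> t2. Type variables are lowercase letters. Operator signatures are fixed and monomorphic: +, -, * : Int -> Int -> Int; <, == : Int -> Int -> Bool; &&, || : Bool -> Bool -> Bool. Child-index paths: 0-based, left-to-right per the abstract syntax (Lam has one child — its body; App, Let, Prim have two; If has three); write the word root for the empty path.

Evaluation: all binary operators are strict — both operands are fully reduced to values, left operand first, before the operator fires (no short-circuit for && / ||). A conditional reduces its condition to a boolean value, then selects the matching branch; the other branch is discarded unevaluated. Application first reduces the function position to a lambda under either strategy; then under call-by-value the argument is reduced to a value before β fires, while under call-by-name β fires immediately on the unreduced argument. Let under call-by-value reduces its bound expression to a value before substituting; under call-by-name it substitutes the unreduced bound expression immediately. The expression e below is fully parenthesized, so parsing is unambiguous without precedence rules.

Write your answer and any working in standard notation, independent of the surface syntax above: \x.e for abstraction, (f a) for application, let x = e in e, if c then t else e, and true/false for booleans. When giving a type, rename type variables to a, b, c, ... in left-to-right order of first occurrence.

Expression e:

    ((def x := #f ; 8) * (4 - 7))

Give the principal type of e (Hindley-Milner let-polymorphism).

Derivation:
let x : Bool
  unify Int ~ Int
  unify Int ~ Int
  unify Int ~ Int
  unify Int ~ Int

Answer: Int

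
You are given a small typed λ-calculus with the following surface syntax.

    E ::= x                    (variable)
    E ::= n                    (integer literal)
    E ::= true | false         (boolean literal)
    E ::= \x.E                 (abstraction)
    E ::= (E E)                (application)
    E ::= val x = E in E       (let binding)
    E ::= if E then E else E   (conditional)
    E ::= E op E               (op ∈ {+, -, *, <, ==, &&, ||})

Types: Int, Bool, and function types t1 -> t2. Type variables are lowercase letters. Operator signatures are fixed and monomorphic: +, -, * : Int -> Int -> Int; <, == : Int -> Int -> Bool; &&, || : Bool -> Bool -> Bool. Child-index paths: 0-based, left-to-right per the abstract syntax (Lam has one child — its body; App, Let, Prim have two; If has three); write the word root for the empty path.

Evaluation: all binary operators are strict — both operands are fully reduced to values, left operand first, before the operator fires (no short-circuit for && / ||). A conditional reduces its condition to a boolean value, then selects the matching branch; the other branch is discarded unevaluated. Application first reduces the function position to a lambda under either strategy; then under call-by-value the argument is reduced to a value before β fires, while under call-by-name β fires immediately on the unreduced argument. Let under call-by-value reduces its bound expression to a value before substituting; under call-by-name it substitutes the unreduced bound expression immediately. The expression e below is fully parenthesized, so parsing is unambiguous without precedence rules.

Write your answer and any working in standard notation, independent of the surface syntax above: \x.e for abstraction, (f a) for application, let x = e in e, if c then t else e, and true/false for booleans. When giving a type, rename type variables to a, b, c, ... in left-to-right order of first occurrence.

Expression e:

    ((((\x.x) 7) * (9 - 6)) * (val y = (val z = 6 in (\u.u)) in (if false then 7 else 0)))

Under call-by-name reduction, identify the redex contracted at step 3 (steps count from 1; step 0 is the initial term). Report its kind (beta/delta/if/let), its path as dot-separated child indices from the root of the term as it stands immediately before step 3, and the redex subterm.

Working:
step 0: ((((\x.x) 7) * (9 - 6)) * (let y = (let z = 6 in (\u.u)) in (if false then 7 else 0)))
step 1: [beta@0.0] ((7 * (9 - 6)) * (let y = (let z = 6 in (\u.u)) in (if false then 7 else 0)))
step 2: [delta@0.1] ((7 * 3) * (let y = (let z = 6 in (\u.u)) in (if false then 7 else 0)))
step 3: [delta@0] (21 * (let y = (let z = 6 in (\u.u)) in (if false then 7 else 0)))

Answer: delta at 0 : (7 * 3)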